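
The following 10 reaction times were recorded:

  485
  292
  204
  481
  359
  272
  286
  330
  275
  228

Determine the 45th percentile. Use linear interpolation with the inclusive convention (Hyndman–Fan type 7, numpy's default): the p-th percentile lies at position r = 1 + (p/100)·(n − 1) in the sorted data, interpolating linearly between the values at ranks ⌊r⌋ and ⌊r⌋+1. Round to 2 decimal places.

286.30

Sorted: 204, 228, 272, 275, 286, 292, 330, 359, 481, 485.
n = 10.
r = 1 + (45/100)·(10 − 1) = 1 + 4.05 = 5.05.
Rank 5 is 286 and rank 6 is 292.
Interpolate: 286 + 0.05·(292 − 286) = 286 + 0.05·6 = 286.3.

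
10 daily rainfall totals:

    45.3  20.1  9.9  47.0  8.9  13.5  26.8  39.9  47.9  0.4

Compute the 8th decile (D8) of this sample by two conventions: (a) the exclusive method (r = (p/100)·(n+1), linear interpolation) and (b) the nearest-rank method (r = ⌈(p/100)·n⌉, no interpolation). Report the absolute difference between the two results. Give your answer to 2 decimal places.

Sorted: 0.4, 8.9, 9.9, 13.5, 20.1, 26.8, 39.9, 45.3, 47.0, 47.9.
n = 10.
(a) r = 8.8; between ranks 8 (45.3) and 9 (47.0): 46.66.
(b) the nearest-rank method: rank 8 → 45.3.
|46.66 − 45.3| = 1.36.

1.36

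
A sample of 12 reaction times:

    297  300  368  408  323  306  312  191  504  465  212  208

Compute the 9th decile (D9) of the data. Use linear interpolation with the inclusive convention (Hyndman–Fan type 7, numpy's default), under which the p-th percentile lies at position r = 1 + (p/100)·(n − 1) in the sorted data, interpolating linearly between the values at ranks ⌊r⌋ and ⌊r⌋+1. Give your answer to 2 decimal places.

459.30

Sorted: 191, 208, 212, 297, 300, 306, 312, 323, 368, 408, 465, 504.
n = 12.
r = 1 + (90/100)·(12 − 1) = 1 + 9.9 = 10.9.
Rank 10 is 408 and rank 11 is 465.
Interpolate: 408 + 0.9·(465 − 408) = 408 + 0.9·57 = 459.3.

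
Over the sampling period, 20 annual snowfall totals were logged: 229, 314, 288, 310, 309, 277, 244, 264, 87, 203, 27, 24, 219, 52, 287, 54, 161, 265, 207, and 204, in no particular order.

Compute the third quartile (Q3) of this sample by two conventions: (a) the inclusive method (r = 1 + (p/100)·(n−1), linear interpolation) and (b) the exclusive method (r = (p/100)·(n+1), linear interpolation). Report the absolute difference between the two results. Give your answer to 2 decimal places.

Sorted: 24, 27, 52, 54, 87, 161, 203, 204, 207, 219, 229, 244, 264, 265, 277, 287, 288, 309, 310, 314.
n = 20.
(a) r = 15.25; between ranks 15 (277) and 16 (287): 279.5.
(b) r = 15.75; between ranks 15 (277) and 16 (287): 284.5.
|279.5 − 284.5| = 5.

5.00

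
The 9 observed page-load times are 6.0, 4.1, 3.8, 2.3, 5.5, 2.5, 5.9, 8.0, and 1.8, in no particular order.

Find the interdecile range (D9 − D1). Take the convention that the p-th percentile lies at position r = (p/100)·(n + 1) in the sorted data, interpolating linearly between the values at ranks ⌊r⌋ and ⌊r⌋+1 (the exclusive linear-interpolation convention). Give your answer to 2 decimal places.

Sorted: 1.8, 2.3, 2.5, 3.8, 4.1, 5.5, 5.9, 6.0, 8.0.
n = 9.
P10: r = 1 (integer) → 1.8.
P90: r = 9 (integer) → 8.
Difference: 8 − 1.8 = 6.2.

6.20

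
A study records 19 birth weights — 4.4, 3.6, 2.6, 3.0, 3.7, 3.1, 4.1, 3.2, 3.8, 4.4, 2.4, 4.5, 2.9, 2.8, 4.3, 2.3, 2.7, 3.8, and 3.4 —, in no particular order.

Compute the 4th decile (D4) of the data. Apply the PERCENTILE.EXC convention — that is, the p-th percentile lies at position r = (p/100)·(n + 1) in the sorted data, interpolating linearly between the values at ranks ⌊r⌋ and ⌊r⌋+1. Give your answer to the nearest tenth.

3.1

Sorted: 2.3, 2.4, 2.6, 2.7, 2.8, 2.9, 3.0, 3.1, 3.2, 3.4, 3.6, 3.7, 3.8, 3.8, 4.1, 4.3, 4.4, 4.4, 4.5.
n = 19.
r = (40/100)·(19 + 1) = 8.
r is an integer, so P40 is the value at rank 8: 3.1.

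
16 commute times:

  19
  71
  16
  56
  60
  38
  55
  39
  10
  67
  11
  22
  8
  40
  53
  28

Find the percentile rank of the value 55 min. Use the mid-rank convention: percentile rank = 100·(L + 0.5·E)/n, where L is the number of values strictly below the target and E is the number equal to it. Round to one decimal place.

Sorted: 8, 10, 11, 16, 19, 22, 28, 38, 39, 40, 53, 55, 56, 60, 67, 71.
Count below 55: L = 11; count equal: E = 1; n = 16.
Percentile rank = 100·(11 + 0.5·1)/16 = 100·11.5/16 = 71.88.

71.9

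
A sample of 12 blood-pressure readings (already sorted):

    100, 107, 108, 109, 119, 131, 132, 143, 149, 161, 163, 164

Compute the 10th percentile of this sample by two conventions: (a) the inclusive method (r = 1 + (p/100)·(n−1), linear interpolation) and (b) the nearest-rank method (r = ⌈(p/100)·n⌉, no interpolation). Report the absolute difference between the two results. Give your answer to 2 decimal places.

0.10

n = 12.
(a) r = 2.1; between ranks 2 (107) and 3 (108): 107.1.
(b) the nearest-rank method: rank 2 → 107.
|107.1 − 107| = 0.1.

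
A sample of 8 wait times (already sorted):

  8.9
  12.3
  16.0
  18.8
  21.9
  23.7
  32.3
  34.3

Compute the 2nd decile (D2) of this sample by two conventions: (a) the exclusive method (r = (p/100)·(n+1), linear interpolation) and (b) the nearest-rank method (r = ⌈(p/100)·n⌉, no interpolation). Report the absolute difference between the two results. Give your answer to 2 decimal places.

0.68

n = 8.
(a) r = 1.8; between ranks 1 (8.9) and 2 (12.3): 11.62.
(b) the nearest-rank method: rank 2 → 12.3.
|11.62 − 12.3| = 0.68.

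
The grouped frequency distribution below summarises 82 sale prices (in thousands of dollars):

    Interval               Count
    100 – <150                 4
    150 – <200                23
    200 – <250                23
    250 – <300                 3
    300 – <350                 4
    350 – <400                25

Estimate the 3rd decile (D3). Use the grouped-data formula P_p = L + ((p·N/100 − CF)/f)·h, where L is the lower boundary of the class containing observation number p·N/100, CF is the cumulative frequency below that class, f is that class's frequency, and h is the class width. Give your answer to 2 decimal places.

194.78

N = 82; target position k = 30/100 · 82 = 24.6.
Cumulative frequencies: 4, 27, 50, 53, 57, 82.
Observation 24.6 falls in the class 150 – <200.
L = 150, CF = 4, f = 23, h = 50.
P30 = 150 + ((24.6 − 4)/23)·50 = 150 + 44.7826 = 194.783.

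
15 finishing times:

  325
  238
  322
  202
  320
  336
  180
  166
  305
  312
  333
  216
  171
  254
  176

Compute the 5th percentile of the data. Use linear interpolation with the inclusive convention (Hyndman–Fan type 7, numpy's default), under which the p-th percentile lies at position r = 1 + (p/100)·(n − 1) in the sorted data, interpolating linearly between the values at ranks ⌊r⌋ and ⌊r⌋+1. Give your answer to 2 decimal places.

Sorted: 166, 171, 176, 180, 202, 216, 238, 254, 305, 312, 320, 322, 325, 333, 336.
n = 15.
r = 1 + (5/100)·(15 − 1) = 1 + 0.7 = 1.7.
Rank 1 is 166 and rank 2 is 171.
Interpolate: 166 + 0.7·(171 − 166) = 166 + 0.7·5 = 169.5.

169.50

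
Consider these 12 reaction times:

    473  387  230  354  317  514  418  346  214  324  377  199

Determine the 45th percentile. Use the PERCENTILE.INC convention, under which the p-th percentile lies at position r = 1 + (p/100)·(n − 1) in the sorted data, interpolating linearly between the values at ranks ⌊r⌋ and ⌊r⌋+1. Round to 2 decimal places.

344.90

Sorted: 199, 214, 230, 317, 324, 346, 354, 377, 387, 418, 473, 514.
n = 12.
r = 1 + (45/100)·(12 − 1) = 1 + 4.95 = 5.95.
Rank 5 is 324 and rank 6 is 346.
Interpolate: 324 + 0.95·(346 − 324) = 324 + 0.95·22 = 344.9.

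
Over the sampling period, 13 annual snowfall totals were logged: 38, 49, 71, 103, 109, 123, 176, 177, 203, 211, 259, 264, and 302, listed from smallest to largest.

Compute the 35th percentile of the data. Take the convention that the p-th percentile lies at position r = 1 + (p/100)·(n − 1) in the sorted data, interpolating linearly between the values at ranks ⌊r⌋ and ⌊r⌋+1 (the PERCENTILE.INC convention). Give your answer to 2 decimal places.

n = 13.
r = 1 + (35/100)·(13 − 1) = 1 + 4.2 = 5.2.
Rank 5 is 109 and rank 6 is 123.
Interpolate: 109 + 0.2·(123 − 109) = 109 + 0.2·14 = 111.8.

111.80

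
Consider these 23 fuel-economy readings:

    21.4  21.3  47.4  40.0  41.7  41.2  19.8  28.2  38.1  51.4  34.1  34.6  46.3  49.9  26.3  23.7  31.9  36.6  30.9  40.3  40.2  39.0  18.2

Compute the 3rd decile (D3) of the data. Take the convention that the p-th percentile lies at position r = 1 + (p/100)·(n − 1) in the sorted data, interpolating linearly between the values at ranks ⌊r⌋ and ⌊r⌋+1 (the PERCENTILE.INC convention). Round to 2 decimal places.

Sorted: 18.2, 19.8, 21.3, 21.4, 23.7, 26.3, 28.2, 30.9, 31.9, 34.1, 34.6, 36.6, 38.1, 39.0, 40.0, 40.2, 40.3, 41.2, 41.7, 46.3, 47.4, 49.9, 51.4.
n = 23.
r = 1 + (30/100)·(23 − 1) = 1 + 6.6 = 7.6.
Rank 7 is 28.2 and rank 8 is 30.9.
Interpolate: 28.2 + 0.6·(30.9 − 28.2) = 28.2 + 0.6·2.7 = 29.82.

29.82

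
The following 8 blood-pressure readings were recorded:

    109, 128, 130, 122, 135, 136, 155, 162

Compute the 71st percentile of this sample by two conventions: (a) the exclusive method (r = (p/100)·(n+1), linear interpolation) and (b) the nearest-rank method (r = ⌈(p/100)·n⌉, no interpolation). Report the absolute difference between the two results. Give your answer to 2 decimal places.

7.41

Sorted: 109, 122, 128, 130, 135, 136, 155, 162.
n = 8.
(a) r = 6.39; between ranks 6 (136) and 7 (155): 143.41.
(b) the nearest-rank method: rank 6 → 136.
|143.41 − 136| = 7.41.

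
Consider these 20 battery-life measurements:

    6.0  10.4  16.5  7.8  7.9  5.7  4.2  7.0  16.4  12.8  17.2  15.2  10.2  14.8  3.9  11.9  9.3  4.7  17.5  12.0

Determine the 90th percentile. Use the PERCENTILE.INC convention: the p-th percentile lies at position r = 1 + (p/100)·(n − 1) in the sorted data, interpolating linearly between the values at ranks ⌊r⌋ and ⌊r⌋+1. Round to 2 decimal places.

Sorted: 3.9, 4.2, 4.7, 5.7, 6.0, 7.0, 7.8, 7.9, 9.3, 10.2, 10.4, 11.9, 12.0, 12.8, 14.8, 15.2, 16.4, 16.5, 17.2, 17.5.
n = 20.
r = 1 + (90/100)·(20 − 1) = 1 + 17.1 = 18.1.
Rank 18 is 16.5 and rank 19 is 17.2.
Interpolate: 16.5 + 0.1·(17.2 − 16.5) = 16.5 + 0.1·0.7 = 16.57.

16.57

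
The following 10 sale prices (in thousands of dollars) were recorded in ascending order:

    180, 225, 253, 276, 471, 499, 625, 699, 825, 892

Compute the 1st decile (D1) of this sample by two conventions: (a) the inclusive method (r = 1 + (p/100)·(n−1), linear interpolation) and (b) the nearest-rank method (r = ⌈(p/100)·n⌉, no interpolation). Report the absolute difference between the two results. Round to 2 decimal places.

40.50

n = 10.
(a) r = 1.9; between ranks 1 (180) and 2 (225): 220.5.
(b) the nearest-rank method: rank 1 → 180.
|220.5 − 180| = 40.5.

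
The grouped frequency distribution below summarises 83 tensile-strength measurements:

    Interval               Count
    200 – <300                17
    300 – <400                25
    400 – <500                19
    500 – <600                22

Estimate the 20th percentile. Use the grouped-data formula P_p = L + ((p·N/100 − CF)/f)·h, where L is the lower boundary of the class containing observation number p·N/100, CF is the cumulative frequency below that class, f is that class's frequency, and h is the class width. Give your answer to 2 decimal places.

297.65

N = 83; target position k = 20/100 · 83 = 16.6.
Cumulative frequencies: 17, 42, 61, 83.
Observation 16.6 falls in the class 200 – <300.
L = 200, CF = 0, f = 17, h = 100.
P20 = 200 + ((16.6 − 0)/17)·100 = 200 + 97.6471 = 297.647.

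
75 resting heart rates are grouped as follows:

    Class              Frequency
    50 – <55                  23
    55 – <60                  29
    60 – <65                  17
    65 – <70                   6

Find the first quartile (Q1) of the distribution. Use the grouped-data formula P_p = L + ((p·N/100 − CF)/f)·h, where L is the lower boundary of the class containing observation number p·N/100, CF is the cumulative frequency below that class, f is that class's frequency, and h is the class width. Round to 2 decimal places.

54.08

N = 75; target position k = 25/100 · 75 = 18.75.
Cumulative frequencies: 23, 52, 69, 75.
Observation 18.75 falls in the class 50 – <55.
L = 50, CF = 0, f = 23, h = 5.
P25 = 50 + ((18.75 − 0)/23)·5 = 50 + 4.07609 = 54.0761.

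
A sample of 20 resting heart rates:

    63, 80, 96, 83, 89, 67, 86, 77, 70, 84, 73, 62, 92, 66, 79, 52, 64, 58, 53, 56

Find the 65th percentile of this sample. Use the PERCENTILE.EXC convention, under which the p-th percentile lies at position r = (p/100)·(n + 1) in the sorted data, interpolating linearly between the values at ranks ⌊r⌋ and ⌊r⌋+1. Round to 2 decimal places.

79.65

Sorted: 52, 53, 56, 58, 62, 63, 64, 66, 67, 70, 73, 77, 79, 80, 83, 84, 86, 89, 92, 96.
n = 20.
r = (65/100)·(20 + 1) = 13.65.
Rank 13 is 79 and rank 14 is 80.
Interpolate: 79 + 0.65·(80 − 79) = 79 + 0.65·1 = 79.65.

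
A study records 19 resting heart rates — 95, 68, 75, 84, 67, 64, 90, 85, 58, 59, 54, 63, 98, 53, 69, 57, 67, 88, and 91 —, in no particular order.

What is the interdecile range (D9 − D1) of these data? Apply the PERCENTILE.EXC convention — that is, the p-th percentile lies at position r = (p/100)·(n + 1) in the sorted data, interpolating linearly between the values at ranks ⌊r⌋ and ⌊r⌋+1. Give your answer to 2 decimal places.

41.00

Sorted: 53, 54, 57, 58, 59, 63, 64, 67, 67, 68, 69, 75, 84, 85, 88, 90, 91, 95, 98.
n = 19.
P10: r = 2 (integer) → 54.
P90: r = 18 (integer) → 95.
Difference: 95 − 54 = 41.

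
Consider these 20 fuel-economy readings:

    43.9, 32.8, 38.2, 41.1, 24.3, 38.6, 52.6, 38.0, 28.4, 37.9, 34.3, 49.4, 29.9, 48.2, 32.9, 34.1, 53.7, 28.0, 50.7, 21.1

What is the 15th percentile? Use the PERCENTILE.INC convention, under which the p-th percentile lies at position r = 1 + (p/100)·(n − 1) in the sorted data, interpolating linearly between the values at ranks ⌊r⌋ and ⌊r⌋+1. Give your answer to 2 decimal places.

28.34

Sorted: 21.1, 24.3, 28.0, 28.4, 29.9, 32.8, 32.9, 34.1, 34.3, 37.9, 38.0, 38.2, 38.6, 41.1, 43.9, 48.2, 49.4, 50.7, 52.6, 53.7.
n = 20.
r = 1 + (15/100)·(20 − 1) = 1 + 2.85 = 3.85.
Rank 3 is 28.0 and rank 4 is 28.4.
Interpolate: 28.0 + 0.85·(28.4 − 28.0) = 28.0 + 0.85·0.4 = 28.34.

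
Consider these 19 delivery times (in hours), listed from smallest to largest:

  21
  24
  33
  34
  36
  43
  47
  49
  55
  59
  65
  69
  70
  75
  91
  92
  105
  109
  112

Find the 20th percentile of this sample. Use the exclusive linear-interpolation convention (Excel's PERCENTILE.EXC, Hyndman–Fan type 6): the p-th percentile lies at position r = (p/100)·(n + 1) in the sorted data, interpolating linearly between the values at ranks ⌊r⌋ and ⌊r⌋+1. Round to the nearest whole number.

34

n = 19.
r = (20/100)·(19 + 1) = 4.
r is an integer, so P20 is the value at rank 4: 34.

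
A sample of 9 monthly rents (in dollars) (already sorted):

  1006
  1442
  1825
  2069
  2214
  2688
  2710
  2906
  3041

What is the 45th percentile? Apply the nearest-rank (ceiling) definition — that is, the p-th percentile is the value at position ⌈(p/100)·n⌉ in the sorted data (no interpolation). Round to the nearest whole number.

2214

n = 9.
Position = ⌈45/100 · 9⌉ = ⌈4.05⌉ = 5.
The value at rank 5 is 2214.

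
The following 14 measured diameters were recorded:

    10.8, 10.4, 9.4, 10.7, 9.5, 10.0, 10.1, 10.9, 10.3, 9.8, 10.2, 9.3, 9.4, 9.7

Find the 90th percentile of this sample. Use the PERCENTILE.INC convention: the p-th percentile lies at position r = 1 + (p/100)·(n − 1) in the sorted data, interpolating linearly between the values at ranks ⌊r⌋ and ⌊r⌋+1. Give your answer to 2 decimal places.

Sorted: 9.3, 9.4, 9.4, 9.5, 9.7, 9.8, 10.0, 10.1, 10.2, 10.3, 10.4, 10.7, 10.8, 10.9.
n = 14.
r = 1 + (90/100)·(14 − 1) = 1 + 11.7 = 12.7.
Rank 12 is 10.7 and rank 13 is 10.8.
Interpolate: 10.7 + 0.7·(10.8 − 10.7) = 10.7 + 0.7·0.1 = 10.77.

10.77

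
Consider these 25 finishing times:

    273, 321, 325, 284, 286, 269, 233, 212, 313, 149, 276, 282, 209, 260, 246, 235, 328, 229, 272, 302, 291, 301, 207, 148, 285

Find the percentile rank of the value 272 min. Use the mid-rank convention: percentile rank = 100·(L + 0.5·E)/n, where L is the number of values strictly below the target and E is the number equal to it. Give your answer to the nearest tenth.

46.0

Sorted: 148, 149, 207, 209, 212, 229, 233, 235, 246, 260, 269, 272, 273, 276, 282, 284, 285, 286, 291, 301, 302, 313, 321, 325, 328.
Count below 272: L = 11; count equal: E = 1; n = 25.
Percentile rank = 100·(11 + 0.5·1)/25 = 100·11.5/25 = 46.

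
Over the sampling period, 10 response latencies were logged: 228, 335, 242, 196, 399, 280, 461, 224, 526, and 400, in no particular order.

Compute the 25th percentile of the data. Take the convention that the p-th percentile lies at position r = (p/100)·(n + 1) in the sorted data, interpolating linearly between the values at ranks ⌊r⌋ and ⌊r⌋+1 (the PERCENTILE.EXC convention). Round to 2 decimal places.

Sorted: 196, 224, 228, 242, 280, 335, 399, 400, 461, 526.
n = 10.
r = (25/100)·(10 + 1) = 2.75.
Rank 2 is 224 and rank 3 is 228.
Interpolate: 224 + 0.75·(228 − 224) = 224 + 0.75·4 = 227.

227.00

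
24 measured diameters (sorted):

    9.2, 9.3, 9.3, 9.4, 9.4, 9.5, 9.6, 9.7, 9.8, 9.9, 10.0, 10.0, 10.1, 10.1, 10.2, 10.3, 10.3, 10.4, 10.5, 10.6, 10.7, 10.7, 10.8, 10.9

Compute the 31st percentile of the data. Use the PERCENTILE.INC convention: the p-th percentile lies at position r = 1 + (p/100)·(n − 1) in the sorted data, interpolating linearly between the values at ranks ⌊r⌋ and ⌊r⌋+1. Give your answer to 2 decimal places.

9.71

n = 24.
r = 1 + (31/100)·(24 − 1) = 1 + 7.13 = 8.13.
Rank 8 is 9.7 and rank 9 is 9.8.
Interpolate: 9.7 + 0.13·(9.8 − 9.7) = 9.7 + 0.13·0.1 = 9.713.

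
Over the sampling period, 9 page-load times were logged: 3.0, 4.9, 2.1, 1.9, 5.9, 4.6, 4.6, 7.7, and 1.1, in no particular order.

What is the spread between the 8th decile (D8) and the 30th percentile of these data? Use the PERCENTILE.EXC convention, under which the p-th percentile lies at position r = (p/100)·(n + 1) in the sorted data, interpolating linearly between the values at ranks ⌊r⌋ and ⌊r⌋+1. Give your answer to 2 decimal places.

3.80

Sorted: 1.1, 1.9, 2.1, 3.0, 4.6, 4.6, 4.9, 5.9, 7.7.
n = 9.
P30: r = 3 (integer) → 2.1.
P80: r = 8 (integer) → 5.9.
Difference: 5.9 − 2.1 = 3.8.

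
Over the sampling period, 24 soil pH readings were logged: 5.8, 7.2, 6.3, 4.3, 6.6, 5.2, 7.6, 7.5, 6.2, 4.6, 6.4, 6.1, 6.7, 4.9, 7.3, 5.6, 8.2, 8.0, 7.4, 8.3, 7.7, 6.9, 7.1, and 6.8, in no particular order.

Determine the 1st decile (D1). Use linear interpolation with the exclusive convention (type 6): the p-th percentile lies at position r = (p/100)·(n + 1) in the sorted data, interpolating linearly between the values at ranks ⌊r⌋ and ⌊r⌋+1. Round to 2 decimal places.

Sorted: 4.3, 4.6, 4.9, 5.2, 5.6, 5.8, 6.1, 6.2, 6.3, 6.4, 6.6, 6.7, 6.8, 6.9, 7.1, 7.2, 7.3, 7.4, 7.5, 7.6, 7.7, 8.0, 8.2, 8.3.
n = 24.
r = (10/100)·(24 + 1) = 2.5.
Rank 2 is 4.6 and rank 3 is 4.9.
Interpolate: 4.6 + 0.5·(4.9 − 4.6) = 4.6 + 0.5·0.3 = 4.75.

4.75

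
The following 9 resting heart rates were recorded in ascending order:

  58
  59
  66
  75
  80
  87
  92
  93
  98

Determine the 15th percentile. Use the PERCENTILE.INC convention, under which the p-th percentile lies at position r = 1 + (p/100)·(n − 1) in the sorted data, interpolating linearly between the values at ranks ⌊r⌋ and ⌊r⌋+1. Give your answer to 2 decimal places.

60.40

n = 9.
r = 1 + (15/100)·(9 − 1) = 1 + 1.2 = 2.2.
Rank 2 is 59 and rank 3 is 66.
Interpolate: 59 + 0.2·(66 − 59) = 59 + 0.2·7 = 60.4.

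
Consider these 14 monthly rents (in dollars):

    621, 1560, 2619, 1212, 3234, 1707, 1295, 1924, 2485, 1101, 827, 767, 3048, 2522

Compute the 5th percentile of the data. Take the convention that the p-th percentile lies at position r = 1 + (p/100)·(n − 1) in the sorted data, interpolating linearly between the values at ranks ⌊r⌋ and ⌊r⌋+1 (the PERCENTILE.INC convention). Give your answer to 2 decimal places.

Sorted: 621, 767, 827, 1101, 1212, 1295, 1560, 1707, 1924, 2485, 2522, 2619, 3048, 3234.
n = 14.
r = 1 + (5/100)·(14 − 1) = 1 + 0.65 = 1.65.
Rank 1 is 621 and rank 2 is 767.
Interpolate: 621 + 0.65·(767 − 621) = 621 + 0.65·146 = 715.9.

715.90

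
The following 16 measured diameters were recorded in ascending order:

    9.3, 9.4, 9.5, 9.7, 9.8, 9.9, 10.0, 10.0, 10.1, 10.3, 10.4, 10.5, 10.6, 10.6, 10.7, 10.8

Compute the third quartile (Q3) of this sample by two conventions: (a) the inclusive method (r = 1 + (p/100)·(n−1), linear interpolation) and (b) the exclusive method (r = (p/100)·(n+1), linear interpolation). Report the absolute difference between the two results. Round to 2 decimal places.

n = 16.
(a) r = 12.25; between ranks 12 (10.5) and 13 (10.6): 10.525.
(b) r = 12.75; between ranks 12 (10.5) and 13 (10.6): 10.575.
|10.525 − 10.575| = 0.05.

0.05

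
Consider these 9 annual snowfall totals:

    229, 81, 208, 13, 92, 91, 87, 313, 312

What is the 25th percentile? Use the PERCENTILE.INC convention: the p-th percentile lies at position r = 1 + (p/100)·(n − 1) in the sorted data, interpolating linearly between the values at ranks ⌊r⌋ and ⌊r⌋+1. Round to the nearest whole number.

87

Sorted: 13, 81, 87, 91, 92, 208, 229, 312, 313.
n = 9.
r = 1 + (25/100)·(9 − 1) = 1 + 2 = 3.
r is an integer, so P25 is the value at rank 3: 87.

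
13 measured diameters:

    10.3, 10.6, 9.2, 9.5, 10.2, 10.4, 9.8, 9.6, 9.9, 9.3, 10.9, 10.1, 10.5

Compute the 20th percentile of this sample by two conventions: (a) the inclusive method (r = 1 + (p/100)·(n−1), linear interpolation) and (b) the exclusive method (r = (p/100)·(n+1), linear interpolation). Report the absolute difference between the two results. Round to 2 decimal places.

Sorted: 9.2, 9.3, 9.5, 9.6, 9.8, 9.9, 10.1, 10.2, 10.3, 10.4, 10.5, 10.6, 10.9.
n = 13.
(a) r = 3.4; between ranks 3 (9.5) and 4 (9.6): 9.54.
(b) r = 2.8; between ranks 2 (9.3) and 3 (9.5): 9.46.
|9.54 − 9.46| = 0.08.

0.08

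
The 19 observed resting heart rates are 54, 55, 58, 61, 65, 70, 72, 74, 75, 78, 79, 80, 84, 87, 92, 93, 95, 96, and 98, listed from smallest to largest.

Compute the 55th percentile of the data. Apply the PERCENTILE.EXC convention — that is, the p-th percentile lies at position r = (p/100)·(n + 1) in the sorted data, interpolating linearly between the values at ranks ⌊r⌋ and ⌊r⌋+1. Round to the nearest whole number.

n = 19.
r = (55/100)·(19 + 1) = 11.
r is an integer, so P55 is the value at rank 11: 79.

79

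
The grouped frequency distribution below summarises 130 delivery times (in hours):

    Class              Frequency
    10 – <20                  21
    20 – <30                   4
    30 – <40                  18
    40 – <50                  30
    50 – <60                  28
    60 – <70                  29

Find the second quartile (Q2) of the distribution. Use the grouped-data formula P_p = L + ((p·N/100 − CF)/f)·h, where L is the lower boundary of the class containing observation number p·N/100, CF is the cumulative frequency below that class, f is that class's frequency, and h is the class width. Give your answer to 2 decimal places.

N = 130; target position k = 50/100 · 130 = 65.
Cumulative frequencies: 21, 25, 43, 73, 101, 130.
Observation 65 falls in the class 40 – <50.
L = 40, CF = 43, f = 30, h = 10.
P50 = 40 + ((65 − 43)/30)·10 = 40 + 7.33333 = 47.3333.

47.33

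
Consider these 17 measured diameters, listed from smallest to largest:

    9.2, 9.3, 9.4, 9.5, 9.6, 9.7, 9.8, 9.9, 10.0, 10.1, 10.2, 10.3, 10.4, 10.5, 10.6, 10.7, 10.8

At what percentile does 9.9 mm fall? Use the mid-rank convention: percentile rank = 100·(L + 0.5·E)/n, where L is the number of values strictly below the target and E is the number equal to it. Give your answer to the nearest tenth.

44.1

Count below 9.9: L = 7; count equal: E = 1; n = 17.
Percentile rank = 100·(7 + 0.5·1)/17 = 100·7.5/17 = 44.12.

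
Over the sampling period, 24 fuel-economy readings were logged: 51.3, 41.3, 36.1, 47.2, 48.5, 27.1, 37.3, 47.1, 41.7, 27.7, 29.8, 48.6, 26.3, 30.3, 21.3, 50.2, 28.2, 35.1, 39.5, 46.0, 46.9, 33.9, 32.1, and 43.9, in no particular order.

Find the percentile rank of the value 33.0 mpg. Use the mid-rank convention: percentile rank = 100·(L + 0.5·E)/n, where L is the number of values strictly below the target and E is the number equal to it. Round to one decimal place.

Sorted: 21.3, 26.3, 27.1, 27.7, 28.2, 29.8, 30.3, 32.1, 33.9, 35.1, 36.1, 37.3, 39.5, 41.3, 41.7, 43.9, 46.0, 46.9, 47.1, 47.2, 48.5, 48.6, 50.2, 51.3.
Count below 33.0: L = 8; count equal: E = 0; n = 24.
Percentile rank = 100·(8 + 0.5·0)/24 = 100·8/24 = 33.33.

33.3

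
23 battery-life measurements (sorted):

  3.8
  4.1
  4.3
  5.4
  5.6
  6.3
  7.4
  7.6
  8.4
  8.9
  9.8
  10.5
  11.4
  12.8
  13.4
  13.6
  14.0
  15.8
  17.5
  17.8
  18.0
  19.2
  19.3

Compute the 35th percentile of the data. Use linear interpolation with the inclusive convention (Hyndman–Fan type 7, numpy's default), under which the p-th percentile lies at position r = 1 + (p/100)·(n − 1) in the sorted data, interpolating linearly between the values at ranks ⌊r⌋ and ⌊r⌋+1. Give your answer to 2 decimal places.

n = 23.
r = 1 + (35/100)·(23 − 1) = 1 + 7.7 = 8.7.
Rank 8 is 7.6 and rank 9 is 8.4.
Interpolate: 7.6 + 0.7·(8.4 − 7.6) = 7.6 + 0.7·0.8 = 8.16.

8.16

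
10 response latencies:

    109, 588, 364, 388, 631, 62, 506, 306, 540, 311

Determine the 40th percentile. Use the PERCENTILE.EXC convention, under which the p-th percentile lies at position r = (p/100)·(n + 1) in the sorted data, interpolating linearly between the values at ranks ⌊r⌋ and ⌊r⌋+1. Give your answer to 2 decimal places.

Sorted: 62, 109, 306, 311, 364, 388, 506, 540, 588, 631.
n = 10.
r = (40/100)·(10 + 1) = 4.4.
Rank 4 is 311 and rank 5 is 364.
Interpolate: 311 + 0.4·(364 − 311) = 311 + 0.4·53 = 332.2.

332.20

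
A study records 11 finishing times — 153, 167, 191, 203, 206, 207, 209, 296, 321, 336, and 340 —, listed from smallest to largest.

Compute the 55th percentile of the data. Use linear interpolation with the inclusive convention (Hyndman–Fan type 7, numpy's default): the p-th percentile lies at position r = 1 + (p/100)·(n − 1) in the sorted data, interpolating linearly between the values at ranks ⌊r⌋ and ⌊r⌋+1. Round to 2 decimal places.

208.00

n = 11.
r = 1 + (55/100)·(11 − 1) = 1 + 5.5 = 6.5.
Rank 6 is 207 and rank 7 is 209.
Interpolate: 207 + 0.5·(209 − 207) = 207 + 0.5·2 = 208.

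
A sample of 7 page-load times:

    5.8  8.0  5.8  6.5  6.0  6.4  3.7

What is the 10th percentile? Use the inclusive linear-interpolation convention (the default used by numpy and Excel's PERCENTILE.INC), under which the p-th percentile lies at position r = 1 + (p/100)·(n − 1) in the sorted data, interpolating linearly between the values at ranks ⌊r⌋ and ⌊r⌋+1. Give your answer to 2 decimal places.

4.96

Sorted: 3.7, 5.8, 5.8, 6.0, 6.4, 6.5, 8.0.
n = 7.
r = 1 + (10/100)·(7 − 1) = 1 + 0.6 = 1.6.
Rank 1 is 3.7 and rank 2 is 5.8.
Interpolate: 3.7 + 0.6·(5.8 − 3.7) = 3.7 + 0.6·2.1 = 4.96.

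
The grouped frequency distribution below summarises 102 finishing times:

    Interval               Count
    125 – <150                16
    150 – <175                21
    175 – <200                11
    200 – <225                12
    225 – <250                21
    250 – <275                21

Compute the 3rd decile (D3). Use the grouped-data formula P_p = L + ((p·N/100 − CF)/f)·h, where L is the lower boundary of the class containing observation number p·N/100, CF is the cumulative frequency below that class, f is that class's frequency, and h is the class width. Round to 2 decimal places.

N = 102; target position k = 30/100 · 102 = 30.6.
Cumulative frequencies: 16, 37, 48, 60, 81, 102.
Observation 30.6 falls in the class 150 – <175.
L = 150, CF = 16, f = 21, h = 25.
P30 = 150 + ((30.6 − 16)/21)·25 = 150 + 17.381 = 167.381.

167.38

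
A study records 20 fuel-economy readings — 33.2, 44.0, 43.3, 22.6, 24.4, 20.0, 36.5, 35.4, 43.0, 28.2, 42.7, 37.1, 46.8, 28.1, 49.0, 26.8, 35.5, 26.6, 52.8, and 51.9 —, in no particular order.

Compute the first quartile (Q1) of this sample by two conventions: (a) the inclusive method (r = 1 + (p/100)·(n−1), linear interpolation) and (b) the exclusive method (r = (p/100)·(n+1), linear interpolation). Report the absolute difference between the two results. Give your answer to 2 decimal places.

0.65

Sorted: 20.0, 22.6, 24.4, 26.6, 26.8, 28.1, 28.2, 33.2, 35.4, 35.5, 36.5, 37.1, 42.7, 43.0, 43.3, 44.0, 46.8, 49.0, 51.9, 52.8.
n = 20.
(a) r = 5.75; between ranks 5 (26.8) and 6 (28.1): 27.775.
(b) r = 5.25; between ranks 5 (26.8) and 6 (28.1): 27.125.
|27.775 − 27.125| = 0.65.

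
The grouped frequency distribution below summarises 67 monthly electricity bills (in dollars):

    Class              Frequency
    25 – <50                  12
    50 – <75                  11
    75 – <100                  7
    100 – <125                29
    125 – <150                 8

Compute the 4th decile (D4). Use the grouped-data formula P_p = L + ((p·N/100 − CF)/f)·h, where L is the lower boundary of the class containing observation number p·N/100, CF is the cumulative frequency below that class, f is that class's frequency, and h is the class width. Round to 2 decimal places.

N = 67; target position k = 40/100 · 67 = 26.8.
Cumulative frequencies: 12, 23, 30, 59, 67.
Observation 26.8 falls in the class 75 – <100.
L = 75, CF = 23, f = 7, h = 25.
P40 = 75 + ((26.8 − 23)/7)·25 = 75 + 13.5714 = 88.5714.

88.57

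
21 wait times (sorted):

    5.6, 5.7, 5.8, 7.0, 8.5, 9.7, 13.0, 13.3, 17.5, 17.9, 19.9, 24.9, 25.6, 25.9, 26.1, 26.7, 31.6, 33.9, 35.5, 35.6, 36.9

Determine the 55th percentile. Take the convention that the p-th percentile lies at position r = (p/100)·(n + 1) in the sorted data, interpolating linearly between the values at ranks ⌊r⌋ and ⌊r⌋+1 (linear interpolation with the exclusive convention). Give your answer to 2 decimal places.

24.97

n = 21.
r = (55/100)·(21 + 1) = 12.1.
Rank 12 is 24.9 and rank 13 is 25.6.
Interpolate: 24.9 + 0.1·(25.6 − 24.9) = 24.9 + 0.1·0.7 = 24.97.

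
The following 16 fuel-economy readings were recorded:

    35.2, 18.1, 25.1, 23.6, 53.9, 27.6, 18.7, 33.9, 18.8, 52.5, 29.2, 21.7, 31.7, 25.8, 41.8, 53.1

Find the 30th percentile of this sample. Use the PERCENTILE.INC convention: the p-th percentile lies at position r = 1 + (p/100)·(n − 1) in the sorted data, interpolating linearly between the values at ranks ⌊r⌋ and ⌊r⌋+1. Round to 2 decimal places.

Sorted: 18.1, 18.7, 18.8, 21.7, 23.6, 25.1, 25.8, 27.6, 29.2, 31.7, 33.9, 35.2, 41.8, 52.5, 53.1, 53.9.
n = 16.
r = 1 + (30/100)·(16 − 1) = 1 + 4.5 = 5.5.
Rank 5 is 23.6 and rank 6 is 25.1.
Interpolate: 23.6 + 0.5·(25.1 − 23.6) = 23.6 + 0.5·1.5 = 24.35.

24.35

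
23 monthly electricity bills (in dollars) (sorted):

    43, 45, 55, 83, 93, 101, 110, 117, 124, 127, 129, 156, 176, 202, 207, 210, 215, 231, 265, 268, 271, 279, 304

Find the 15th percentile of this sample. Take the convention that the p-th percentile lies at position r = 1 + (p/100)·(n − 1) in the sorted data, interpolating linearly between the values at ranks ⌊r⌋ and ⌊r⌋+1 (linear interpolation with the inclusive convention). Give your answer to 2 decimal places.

n = 23.
r = 1 + (15/100)·(23 − 1) = 1 + 3.3 = 4.3.
Rank 4 is 83 and rank 5 is 93.
Interpolate: 83 + 0.3·(93 − 83) = 83 + 0.3·10 = 86.

86.00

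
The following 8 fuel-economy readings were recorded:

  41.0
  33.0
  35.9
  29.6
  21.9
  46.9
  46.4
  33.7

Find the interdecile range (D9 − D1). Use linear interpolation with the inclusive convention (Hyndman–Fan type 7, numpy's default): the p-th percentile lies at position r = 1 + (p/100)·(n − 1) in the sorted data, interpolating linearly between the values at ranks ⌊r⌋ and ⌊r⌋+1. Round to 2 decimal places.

19.26

Sorted: 21.9, 29.6, 33.0, 33.7, 35.9, 41.0, 46.4, 46.9.
n = 8.
P10: r = 1.7; ranks 1–2 are 21.9, 29.6; interpolating gives 27.29.
P90: r = 7.3; ranks 7–8 are 46.4, 46.9; interpolating gives 46.55.
Difference: 46.55 − 27.29 = 19.26.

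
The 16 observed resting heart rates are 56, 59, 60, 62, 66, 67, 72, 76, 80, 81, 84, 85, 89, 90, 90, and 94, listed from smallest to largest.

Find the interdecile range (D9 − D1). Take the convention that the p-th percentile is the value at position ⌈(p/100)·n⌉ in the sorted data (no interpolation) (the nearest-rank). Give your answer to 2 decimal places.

n = 16.
P10: rank ⌈10/100·16⌉ = 2 → 59.
P90: rank ⌈90/100·16⌉ = 15 → 90.
Difference: 90 − 59 = 31.

31.00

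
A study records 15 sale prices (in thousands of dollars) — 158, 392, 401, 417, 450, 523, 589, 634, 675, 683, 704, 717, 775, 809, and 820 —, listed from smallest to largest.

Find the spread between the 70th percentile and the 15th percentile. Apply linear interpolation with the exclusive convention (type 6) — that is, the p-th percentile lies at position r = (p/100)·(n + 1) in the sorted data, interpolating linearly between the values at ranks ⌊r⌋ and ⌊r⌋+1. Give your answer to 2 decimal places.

n = 15.
P15: r = 2.4; ranks 2–3 are 392, 401; interpolating gives 395.6.
P70: r = 11.2; ranks 11–12 are 704, 717; interpolating gives 706.6.
Difference: 706.6 − 395.6 = 311.

311.00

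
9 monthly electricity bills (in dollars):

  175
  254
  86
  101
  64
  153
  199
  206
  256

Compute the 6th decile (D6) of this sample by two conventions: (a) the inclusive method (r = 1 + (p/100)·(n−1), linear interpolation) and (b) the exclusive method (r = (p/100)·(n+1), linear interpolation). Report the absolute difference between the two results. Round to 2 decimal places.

Sorted: 64, 86, 101, 153, 175, 199, 206, 254, 256.
n = 9.
(a) r = 5.8; between ranks 5 (175) and 6 (199): 194.2.
(b) r = 6 → value at rank 6 = 199.
|194.2 − 199| = 4.8.

4.80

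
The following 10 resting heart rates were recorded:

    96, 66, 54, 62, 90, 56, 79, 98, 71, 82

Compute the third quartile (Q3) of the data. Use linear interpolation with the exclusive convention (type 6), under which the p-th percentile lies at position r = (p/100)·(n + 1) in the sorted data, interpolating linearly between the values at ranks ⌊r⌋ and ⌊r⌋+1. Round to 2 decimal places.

Sorted: 54, 56, 62, 66, 71, 79, 82, 90, 96, 98.
n = 10.
r = (75/100)·(10 + 1) = 8.25.
Rank 8 is 90 and rank 9 is 96.
Interpolate: 90 + 0.25·(96 − 90) = 90 + 0.25·6 = 91.5.

91.50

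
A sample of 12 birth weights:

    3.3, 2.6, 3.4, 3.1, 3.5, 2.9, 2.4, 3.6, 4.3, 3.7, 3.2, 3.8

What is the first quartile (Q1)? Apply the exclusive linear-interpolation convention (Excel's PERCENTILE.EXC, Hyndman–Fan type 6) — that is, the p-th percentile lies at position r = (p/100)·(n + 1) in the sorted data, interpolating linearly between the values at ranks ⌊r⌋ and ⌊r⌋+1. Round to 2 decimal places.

2.95

Sorted: 2.4, 2.6, 2.9, 3.1, 3.2, 3.3, 3.4, 3.5, 3.6, 3.7, 3.8, 4.3.
n = 12.
r = (25/100)·(12 + 1) = 3.25.
Rank 3 is 2.9 and rank 4 is 3.1.
Interpolate: 2.9 + 0.25·(3.1 − 2.9) = 2.9 + 0.25·0.2 = 2.95.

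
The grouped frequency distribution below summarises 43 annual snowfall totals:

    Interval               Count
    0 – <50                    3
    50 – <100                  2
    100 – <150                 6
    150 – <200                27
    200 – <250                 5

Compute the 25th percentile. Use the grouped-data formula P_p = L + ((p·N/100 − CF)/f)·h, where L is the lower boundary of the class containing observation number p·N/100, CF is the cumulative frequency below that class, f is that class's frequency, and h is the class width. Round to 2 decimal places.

147.92

N = 43; target position k = 25/100 · 43 = 10.75.
Cumulative frequencies: 3, 5, 11, 38, 43.
Observation 10.75 falls in the class 100 – <150.
L = 100, CF = 5, f = 6, h = 50.
P25 = 100 + ((10.75 − 5)/6)·50 = 100 + 47.9167 = 147.917.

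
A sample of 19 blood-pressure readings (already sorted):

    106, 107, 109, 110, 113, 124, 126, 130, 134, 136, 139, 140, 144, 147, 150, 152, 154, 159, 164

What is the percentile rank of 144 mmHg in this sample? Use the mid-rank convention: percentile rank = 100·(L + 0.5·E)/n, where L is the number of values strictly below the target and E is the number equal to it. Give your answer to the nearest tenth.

Count below 144: L = 12; count equal: E = 1; n = 19.
Percentile rank = 100·(12 + 0.5·1)/19 = 100·12.5/19 = 65.79.

65.8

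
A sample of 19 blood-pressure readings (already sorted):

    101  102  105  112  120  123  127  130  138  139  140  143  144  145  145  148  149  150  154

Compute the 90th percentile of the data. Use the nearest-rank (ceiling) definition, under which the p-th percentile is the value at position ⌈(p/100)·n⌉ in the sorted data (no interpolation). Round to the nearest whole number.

n = 19.
Position = ⌈90/100 · 19⌉ = ⌈17.1⌉ = 18.
The value at rank 18 is 150.

150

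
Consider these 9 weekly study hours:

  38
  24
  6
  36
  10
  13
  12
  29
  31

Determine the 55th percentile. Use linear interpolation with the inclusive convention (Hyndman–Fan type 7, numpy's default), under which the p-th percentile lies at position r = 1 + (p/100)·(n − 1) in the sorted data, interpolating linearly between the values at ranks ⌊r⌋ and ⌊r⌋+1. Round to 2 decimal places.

26.00

Sorted: 6, 10, 12, 13, 24, 29, 31, 36, 38.
n = 9.
r = 1 + (55/100)·(9 − 1) = 1 + 4.4 = 5.4.
Rank 5 is 24 and rank 6 is 29.
Interpolate: 24 + 0.4·(29 − 24) = 24 + 0.4·5 = 26.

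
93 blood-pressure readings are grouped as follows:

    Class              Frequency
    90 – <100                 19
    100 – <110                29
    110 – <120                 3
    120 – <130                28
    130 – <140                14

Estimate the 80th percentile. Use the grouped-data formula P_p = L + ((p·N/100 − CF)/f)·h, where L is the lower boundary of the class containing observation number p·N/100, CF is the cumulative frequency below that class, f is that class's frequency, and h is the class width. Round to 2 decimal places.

N = 93; target position k = 80/100 · 93 = 74.4.
Cumulative frequencies: 19, 48, 51, 79, 93.
Observation 74.4 falls in the class 120 – <130.
L = 120, CF = 51, f = 28, h = 10.
P80 = 120 + ((74.4 − 51)/28)·10 = 120 + 8.35714 = 128.357.

128.36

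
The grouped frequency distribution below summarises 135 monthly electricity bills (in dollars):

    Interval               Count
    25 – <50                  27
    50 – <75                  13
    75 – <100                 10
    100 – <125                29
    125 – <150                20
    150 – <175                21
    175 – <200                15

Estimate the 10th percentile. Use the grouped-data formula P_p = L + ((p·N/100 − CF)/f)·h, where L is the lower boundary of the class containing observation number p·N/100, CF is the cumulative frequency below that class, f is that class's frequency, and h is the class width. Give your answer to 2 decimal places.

37.50

N = 135; target position k = 10/100 · 135 = 13.5.
Cumulative frequencies: 27, 40, 50, 79, 99, 120, 135.
Observation 13.5 falls in the class 25 – <50.
L = 25, CF = 0, f = 27, h = 25.
P10 = 25 + ((13.5 − 0)/27)·25 = 25 + 12.5 = 37.5.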